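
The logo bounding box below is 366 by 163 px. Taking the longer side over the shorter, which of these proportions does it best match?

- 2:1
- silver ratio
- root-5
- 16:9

366/163 ≈ 2.245. Nearest candidates are root-5 (2.236, off by 0.009) and silver ratio (2.414, off by 0.169).

root-5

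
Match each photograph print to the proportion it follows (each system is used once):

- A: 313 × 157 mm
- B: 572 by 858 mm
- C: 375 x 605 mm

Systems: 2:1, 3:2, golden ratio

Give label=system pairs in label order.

A=2:1, B=3:2, C=golden ratio

Ratios: A ≈ 1.994; B ≈ 1.500; C ≈ 1.613.
Targets: 2:1 ≈ 2.000; 3:2 ≈ 1.500; golden ratio ≈ 1.618.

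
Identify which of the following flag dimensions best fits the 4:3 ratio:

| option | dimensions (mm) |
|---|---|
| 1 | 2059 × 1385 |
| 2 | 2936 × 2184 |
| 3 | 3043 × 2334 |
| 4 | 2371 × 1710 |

Ratios (long/short): 1 ≈ 1.487; 2 ≈ 1.344; 3 ≈ 1.304; 4 ≈ 1.387.
4:3 ≈ 1.333; option 2 is nearest (Δ 0.011).

2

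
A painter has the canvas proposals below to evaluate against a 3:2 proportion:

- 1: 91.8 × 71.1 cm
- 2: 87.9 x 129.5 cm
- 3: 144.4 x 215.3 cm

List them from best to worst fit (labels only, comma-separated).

Ratios: 1 = 91.8 / 71.1 ≈ 1.291; 2 = 129.5 / 87.9 ≈ 1.473; 3 = 215.3 / 144.4 ≈ 1.491.
|Δ from 1.500|: 1 0.209; 2 0.027; 3 0.009.

3, 2, 1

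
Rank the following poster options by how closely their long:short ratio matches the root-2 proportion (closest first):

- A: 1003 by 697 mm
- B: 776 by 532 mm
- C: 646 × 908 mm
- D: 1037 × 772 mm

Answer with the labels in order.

C, A, B, D

Ratios: A = 1003 / 697 ≈ 1.439; B = 776 / 532 ≈ 1.459; C = 908 / 646 ≈ 1.406; D = 1037 / 772 ≈ 1.343.
|Δ from 1.414|: A 0.025; B 0.045; C 0.008; D 0.071.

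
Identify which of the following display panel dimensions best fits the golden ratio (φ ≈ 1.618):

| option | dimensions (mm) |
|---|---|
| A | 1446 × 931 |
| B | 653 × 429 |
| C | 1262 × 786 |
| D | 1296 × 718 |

C

Target golden ratio ≈ 1.618.
A: 1.553 (Δ0.065)  B: 1.522 (Δ0.096)  C: 1.606 (Δ0.012)  D: 1.805 (Δ0.187)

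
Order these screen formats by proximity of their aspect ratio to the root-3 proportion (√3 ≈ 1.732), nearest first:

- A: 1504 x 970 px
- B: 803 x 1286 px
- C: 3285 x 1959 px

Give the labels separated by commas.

C, B, A

Ratios: A = 1504 / 970 ≈ 1.551; B = 1286 / 803 ≈ 1.601; C = 3285 / 1959 ≈ 1.677.
|Δ from 1.732|: A 0.181; B 0.131; C 0.055.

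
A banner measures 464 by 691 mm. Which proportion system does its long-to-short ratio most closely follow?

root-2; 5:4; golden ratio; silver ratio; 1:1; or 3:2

Ratio = 691 / 464 ≈ 1.489.
Distances: root-2 1.414 (Δ 0.075); 5:4 1.250 (Δ 0.239); golden ratio 1.618 (Δ 0.129); silver ratio 2.414 (Δ 0.925); 1:1 1.000 (Δ 0.489); 3:2 1.500 (Δ 0.011).

3:2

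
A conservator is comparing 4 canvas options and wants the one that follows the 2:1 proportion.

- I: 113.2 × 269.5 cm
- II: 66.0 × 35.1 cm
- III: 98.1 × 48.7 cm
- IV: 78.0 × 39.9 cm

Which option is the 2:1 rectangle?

Target 2:1 ≈ 2.000.
I: 2.381 (Δ0.381)  II: 1.880 (Δ0.120)  III: 2.014 (Δ0.014)  IV: 1.955 (Δ0.045)

III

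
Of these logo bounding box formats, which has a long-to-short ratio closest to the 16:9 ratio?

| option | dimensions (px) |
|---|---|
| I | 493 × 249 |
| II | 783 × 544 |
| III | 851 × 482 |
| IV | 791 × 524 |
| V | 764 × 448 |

III

Ratios (long/short): I ≈ 1.980; II ≈ 1.439; III ≈ 1.766; IV ≈ 1.510; V ≈ 1.705.
16:9 ≈ 1.778; option III is nearest (Δ 0.012).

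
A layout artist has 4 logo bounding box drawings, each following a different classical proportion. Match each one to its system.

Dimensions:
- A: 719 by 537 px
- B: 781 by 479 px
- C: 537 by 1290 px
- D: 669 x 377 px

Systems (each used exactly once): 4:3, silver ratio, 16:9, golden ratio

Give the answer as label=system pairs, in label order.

Ratios: A ≈ 1.339; B ≈ 1.630; C ≈ 2.402; D ≈ 1.775.
Targets: 4:3 ≈ 1.333; silver ratio ≈ 2.414; 16:9 ≈ 1.778; golden ratio ≈ 1.618.

A=4:3, B=golden ratio, C=silver ratio, D=16:9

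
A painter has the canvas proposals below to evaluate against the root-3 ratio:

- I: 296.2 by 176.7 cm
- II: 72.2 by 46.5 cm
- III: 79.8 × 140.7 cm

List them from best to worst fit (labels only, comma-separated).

Ratios: I = 296.2 / 176.7 ≈ 1.676; II = 72.2 / 46.5 ≈ 1.553; III = 140.7 / 79.8 ≈ 1.763.
|Δ from 1.732|: I 0.056; II 0.179; III 0.031.

III, I, II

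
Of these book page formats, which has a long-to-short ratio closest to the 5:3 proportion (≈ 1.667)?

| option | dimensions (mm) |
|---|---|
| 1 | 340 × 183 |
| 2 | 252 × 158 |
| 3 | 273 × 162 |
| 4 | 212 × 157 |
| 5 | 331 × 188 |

3

Ratios (long/short): 1 ≈ 1.858; 2 ≈ 1.595; 3 ≈ 1.685; 4 ≈ 1.350; 5 ≈ 1.761.
5:3 ≈ 1.667; option 3 is nearest (Δ 0.018).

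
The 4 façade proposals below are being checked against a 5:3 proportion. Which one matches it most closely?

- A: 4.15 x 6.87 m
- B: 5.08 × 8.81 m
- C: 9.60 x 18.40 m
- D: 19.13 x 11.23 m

Target 5:3 ≈ 1.667.
A: 1.655 (Δ0.012)  B: 1.734 (Δ0.067)  C: 1.917 (Δ0.250)  D: 1.703 (Δ0.036)

A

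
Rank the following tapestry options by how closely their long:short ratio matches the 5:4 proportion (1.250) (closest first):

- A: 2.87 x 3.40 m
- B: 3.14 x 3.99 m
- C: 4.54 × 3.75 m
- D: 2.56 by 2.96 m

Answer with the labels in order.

Ratios: A = 3.40 / 2.87 ≈ 1.185; B = 3.99 / 3.14 ≈ 1.271; C = 4.54 / 3.75 ≈ 1.211; D = 2.96 / 2.56 ≈ 1.156.
|Δ from 1.250|: A 0.065; B 0.021; C 0.039; D 0.094.

B, C, A, D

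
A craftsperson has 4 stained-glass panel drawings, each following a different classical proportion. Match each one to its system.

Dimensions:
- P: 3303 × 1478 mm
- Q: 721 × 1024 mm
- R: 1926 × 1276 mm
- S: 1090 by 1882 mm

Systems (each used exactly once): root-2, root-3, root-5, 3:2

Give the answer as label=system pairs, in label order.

P=root-5, Q=root-2, R=3:2, S=root-3

Ratios: P ≈ 2.235; Q ≈ 1.420; R ≈ 1.509; S ≈ 1.727.
Targets: root-2 ≈ 1.414; root-3 ≈ 1.732; root-5 ≈ 2.236; 3:2 ≈ 1.500.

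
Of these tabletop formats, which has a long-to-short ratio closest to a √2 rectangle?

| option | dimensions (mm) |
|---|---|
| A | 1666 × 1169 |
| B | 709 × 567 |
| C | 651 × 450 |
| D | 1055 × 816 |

A

Ratios (long/short): A ≈ 1.425; B ≈ 1.250; C ≈ 1.447; D ≈ 1.293.
root-2 ≈ 1.414; option A is nearest (Δ 0.011).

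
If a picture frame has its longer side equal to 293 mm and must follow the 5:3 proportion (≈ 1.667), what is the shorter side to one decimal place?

5:3 ≈ 1.66667.
Shorter side = 293 ÷ 1.66667 ≈ 175.800 → 175.8 mm.

175.8 mm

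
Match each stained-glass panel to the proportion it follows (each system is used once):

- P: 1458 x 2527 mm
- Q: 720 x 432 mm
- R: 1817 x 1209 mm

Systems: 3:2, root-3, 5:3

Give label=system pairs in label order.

P=root-3, Q=5:3, R=3:2

Ratios: P ≈ 1.733; Q ≈ 1.667; R ≈ 1.503.
Targets: 3:2 ≈ 1.500; root-3 ≈ 1.732; 5:3 ≈ 1.667.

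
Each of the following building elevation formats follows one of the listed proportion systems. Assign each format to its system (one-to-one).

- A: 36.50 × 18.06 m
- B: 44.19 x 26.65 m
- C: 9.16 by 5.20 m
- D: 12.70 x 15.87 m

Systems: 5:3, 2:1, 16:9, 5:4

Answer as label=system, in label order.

A = 36.50/18.06 ≈ 2.021 → 2:1 (2.000)
B = 44.19/26.65 ≈ 1.658 → 5:3 (1.667)
C = 9.16/5.20 ≈ 1.762 → 16:9 (1.778)
D = 15.87/12.70 ≈ 1.250 → 5:4 (1.250)

A=2:1, B=5:3, C=16:9, D=5:4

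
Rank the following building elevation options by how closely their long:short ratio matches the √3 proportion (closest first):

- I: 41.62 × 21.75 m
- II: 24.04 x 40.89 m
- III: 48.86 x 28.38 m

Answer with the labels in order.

I: 41.62/21.75 ≈ 1.914 → |1.914 − 1.732| = 0.182
II: 40.89/24.04 ≈ 1.701 → |1.701 − 1.732| = 0.031
III: 48.86/28.38 ≈ 1.722 → |1.722 − 1.732| = 0.010

III, II, I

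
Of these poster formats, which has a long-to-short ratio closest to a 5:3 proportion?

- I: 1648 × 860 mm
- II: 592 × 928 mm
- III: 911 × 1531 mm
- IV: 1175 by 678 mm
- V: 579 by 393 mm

III

Target 5:3 ≈ 1.667.
I: 1.916 (Δ0.249)  II: 1.568 (Δ0.099)  III: 1.681 (Δ0.014)  IV: 1.733 (Δ0.066)  V: 1.473 (Δ0.194)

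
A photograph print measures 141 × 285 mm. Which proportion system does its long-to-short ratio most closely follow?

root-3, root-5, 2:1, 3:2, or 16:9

2:1

285/141 ≈ 2.021. Nearest candidates are 2:1 (2.000, off by 0.021) and root-5 (2.236, off by 0.215).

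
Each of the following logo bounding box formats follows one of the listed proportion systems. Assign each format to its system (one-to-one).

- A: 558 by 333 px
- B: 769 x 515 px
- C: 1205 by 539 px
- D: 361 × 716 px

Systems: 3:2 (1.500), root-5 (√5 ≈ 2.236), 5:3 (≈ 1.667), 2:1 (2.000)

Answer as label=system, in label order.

A = 558/333 ≈ 1.676 → 5:3 (1.667)
B = 769/515 ≈ 1.493 → 3:2 (1.500)
C = 1205/539 ≈ 2.236 → root-5 (2.236)
D = 716/361 ≈ 1.983 → 2:1 (2.000)

A=5:3, B=3:2, C=root-5, D=2:1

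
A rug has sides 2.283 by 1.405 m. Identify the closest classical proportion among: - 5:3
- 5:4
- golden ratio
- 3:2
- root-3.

golden ratio

2.283/1.405 ≈ 1.625. Nearest candidates are golden ratio (1.618, off by 0.007) and 5:3 (1.667, off by 0.042).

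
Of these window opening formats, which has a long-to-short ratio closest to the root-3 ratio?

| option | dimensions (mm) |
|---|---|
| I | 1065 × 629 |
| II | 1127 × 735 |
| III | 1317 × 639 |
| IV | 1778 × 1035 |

Target root-3 ≈ 1.732.
I: 1.693 (Δ0.039)  II: 1.533 (Δ0.199)  III: 2.061 (Δ0.329)  IV: 1.718 (Δ0.014)

IV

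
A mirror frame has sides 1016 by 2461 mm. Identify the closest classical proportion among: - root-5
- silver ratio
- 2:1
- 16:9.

silver ratio

Ratio = 2461 / 1016 ≈ 2.422.
Distances: root-5 2.236 (Δ 0.186); silver ratio 2.414 (Δ 0.008); 2:1 2.000 (Δ 0.422); 16:9 1.778 (Δ 0.644).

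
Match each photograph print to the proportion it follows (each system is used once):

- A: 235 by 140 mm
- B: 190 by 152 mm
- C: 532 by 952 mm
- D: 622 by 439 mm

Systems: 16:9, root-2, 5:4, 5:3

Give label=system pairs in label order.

A = 235/140 ≈ 1.679 → 5:3 (1.667)
B = 190/152 ≈ 1.250 → 5:4 (1.250)
C = 952/532 ≈ 1.789 → 16:9 (1.778)
D = 622/439 ≈ 1.417 → root-2 (1.414)

A=5:3, B=5:4, C=16:9, D=root-2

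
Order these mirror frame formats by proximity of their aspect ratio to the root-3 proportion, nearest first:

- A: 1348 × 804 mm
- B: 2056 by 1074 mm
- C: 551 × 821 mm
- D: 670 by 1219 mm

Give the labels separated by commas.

A, D, B, C

A: 1348/804 ≈ 1.677 → |1.677 − 1.732| = 0.055
B: 2056/1074 ≈ 1.914 → |1.914 − 1.732| = 0.182
C: 821/551 ≈ 1.490 → |1.490 − 1.732| = 0.242
D: 1219/670 ≈ 1.819 → |1.819 − 1.732| = 0.087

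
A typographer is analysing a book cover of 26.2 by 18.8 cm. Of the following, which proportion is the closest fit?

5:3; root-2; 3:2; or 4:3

root-2

Ratio = 26.2 / 18.8 ≈ 1.394.
Distances: 5:3 1.667 (Δ 0.273); root-2 1.414 (Δ 0.020); 3:2 1.500 (Δ 0.106); 4:3 1.333 (Δ 0.061).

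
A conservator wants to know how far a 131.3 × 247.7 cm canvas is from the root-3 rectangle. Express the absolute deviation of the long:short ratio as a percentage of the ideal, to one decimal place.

8.9%

Ratio = 247.7 / 131.3 ≈ 1.8865.
Ideal root-3 ≈ 1.7321. |1.8865 − 1.7321| / 1.7321 ≈ 8.91% → 8.9%.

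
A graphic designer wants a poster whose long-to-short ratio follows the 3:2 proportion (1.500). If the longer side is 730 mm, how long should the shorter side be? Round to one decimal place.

3:2 = 1.50000.
Shorter side = 730 ÷ 1.50000 ≈ 486.667 → 486.7 mm.

486.7 mm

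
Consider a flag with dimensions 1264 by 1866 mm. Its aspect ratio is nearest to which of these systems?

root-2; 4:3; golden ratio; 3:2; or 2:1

3:2

Ratio = 1866 / 1264 ≈ 1.476.
Distances: root-2 1.414 (Δ 0.062); 4:3 1.333 (Δ 0.143); golden ratio 1.618 (Δ 0.142); 3:2 1.500 (Δ 0.024); 2:1 2.000 (Δ 0.524).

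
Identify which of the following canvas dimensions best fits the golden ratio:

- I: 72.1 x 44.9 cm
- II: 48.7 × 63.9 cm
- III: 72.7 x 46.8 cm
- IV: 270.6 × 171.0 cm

Target golden ratio ≈ 1.618.
I: 1.606 (Δ0.012)  II: 1.312 (Δ0.306)  III: 1.553 (Δ0.065)  IV: 1.582 (Δ0.036)

I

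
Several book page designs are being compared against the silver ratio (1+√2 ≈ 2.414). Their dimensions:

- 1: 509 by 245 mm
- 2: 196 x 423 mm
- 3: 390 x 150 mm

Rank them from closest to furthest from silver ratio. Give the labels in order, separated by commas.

3, 2, 1

Ratios: 1 = 509 / 245 ≈ 2.078; 2 = 423 / 196 ≈ 2.158; 3 = 390 / 150 ≈ 2.600.
|Δ from 2.414|: 1 0.336; 2 0.256; 3 0.186.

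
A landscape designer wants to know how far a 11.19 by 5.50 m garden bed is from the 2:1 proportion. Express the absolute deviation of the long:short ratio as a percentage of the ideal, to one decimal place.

Ratio = 11.19 / 5.50 ≈ 2.0345.
Ideal 2:1 = 2.0000. |2.0345 − 2.0000| / 2.0000 ≈ 1.72% → 1.7%.

1.7%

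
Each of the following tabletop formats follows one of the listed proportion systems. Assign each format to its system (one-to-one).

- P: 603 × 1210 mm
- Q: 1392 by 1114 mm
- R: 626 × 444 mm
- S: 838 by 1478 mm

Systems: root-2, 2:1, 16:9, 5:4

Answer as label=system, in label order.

P = 1210/603 ≈ 2.007 → 2:1 (2.000)
Q = 1392/1114 ≈ 1.250 → 5:4 (1.250)
R = 626/444 ≈ 1.410 → root-2 (1.414)
S = 1478/838 ≈ 1.764 → 16:9 (1.778)

P=2:1, Q=5:4, R=root-2, S=16:9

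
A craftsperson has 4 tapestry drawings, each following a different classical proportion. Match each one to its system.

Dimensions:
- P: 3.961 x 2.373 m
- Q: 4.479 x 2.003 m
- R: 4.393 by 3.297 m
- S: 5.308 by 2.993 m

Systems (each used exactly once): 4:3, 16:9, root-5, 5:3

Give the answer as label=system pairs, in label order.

Ratios: P ≈ 1.669; Q ≈ 2.236; R ≈ 1.332; S ≈ 1.773.
Targets: 4:3 ≈ 1.333; 16:9 ≈ 1.778; root-5 ≈ 2.236; 5:3 ≈ 1.667.

P=5:3, Q=root-5, R=4:3, S=16:9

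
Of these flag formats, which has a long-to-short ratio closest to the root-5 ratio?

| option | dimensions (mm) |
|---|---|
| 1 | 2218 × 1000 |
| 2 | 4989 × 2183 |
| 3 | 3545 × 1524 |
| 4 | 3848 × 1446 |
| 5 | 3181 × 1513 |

1

Ratios (long/short): 1 ≈ 2.218; 2 ≈ 2.285; 3 ≈ 2.326; 4 ≈ 2.661; 5 ≈ 2.102.
root-5 ≈ 2.236; option 1 is nearest (Δ 0.018).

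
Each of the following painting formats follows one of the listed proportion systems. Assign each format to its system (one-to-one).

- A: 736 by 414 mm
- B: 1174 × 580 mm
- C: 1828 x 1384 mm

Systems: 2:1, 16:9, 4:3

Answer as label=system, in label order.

Ratios: A ≈ 1.778; B ≈ 2.024; C ≈ 1.321.
Targets: 2:1 ≈ 2.000; 16:9 ≈ 1.778; 4:3 ≈ 1.333.

A=16:9, B=2:1, C=4:3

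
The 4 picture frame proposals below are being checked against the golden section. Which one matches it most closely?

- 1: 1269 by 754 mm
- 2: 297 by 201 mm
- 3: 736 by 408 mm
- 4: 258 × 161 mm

4

Target golden ratio ≈ 1.618.
1: 1.683 (Δ0.065)  2: 1.478 (Δ0.140)  3: 1.804 (Δ0.186)  4: 1.602 (Δ0.016)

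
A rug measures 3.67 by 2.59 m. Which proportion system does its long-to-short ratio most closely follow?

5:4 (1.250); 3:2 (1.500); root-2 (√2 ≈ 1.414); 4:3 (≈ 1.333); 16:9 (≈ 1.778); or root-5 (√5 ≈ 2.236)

3.67/2.59 ≈ 1.417. Nearest candidates are root-2 (1.414, off by 0.003) and 3:2 (1.500, off by 0.083).

root-2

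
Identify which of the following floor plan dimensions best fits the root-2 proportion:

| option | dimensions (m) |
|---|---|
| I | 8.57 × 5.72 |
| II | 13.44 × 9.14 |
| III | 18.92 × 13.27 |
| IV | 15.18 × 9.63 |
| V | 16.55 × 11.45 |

Target root-2 ≈ 1.414.
I: 1.498 (Δ0.084)  II: 1.470 (Δ0.056)  III: 1.426 (Δ0.012)  IV: 1.576 (Δ0.162)  V: 1.445 (Δ0.031)

III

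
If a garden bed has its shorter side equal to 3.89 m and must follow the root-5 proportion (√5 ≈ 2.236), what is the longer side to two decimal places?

root-5 ≈ 2.23607.
Longer side = 3.89 × 2.23607 ≈ 8.6983 → 8.70 m.

8.70 m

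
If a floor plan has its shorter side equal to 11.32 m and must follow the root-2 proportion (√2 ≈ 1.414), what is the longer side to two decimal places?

root-2 ≈ 1.41421.
Longer side = 11.32 × 1.41421 ≈ 16.0089 → 16.01 m.

16.01 m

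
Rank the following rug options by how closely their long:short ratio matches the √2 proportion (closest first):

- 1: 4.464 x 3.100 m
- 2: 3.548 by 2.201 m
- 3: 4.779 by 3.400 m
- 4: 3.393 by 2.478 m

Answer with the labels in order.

1: 4.464/3.100 ≈ 1.440 → |1.440 − 1.414| = 0.026
2: 3.548/2.201 ≈ 1.612 → |1.612 − 1.414| = 0.198
3: 4.779/3.400 ≈ 1.406 → |1.406 − 1.414| = 0.008
4: 3.393/2.478 ≈ 1.369 → |1.369 − 1.414| = 0.045

3, 1, 4, 2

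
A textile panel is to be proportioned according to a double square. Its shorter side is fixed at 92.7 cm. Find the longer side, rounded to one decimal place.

2:1 = 2.00000.
Longer side = 92.7 × 2.00000 ≈ 185.400 → 185.4 cm.

185.4 cm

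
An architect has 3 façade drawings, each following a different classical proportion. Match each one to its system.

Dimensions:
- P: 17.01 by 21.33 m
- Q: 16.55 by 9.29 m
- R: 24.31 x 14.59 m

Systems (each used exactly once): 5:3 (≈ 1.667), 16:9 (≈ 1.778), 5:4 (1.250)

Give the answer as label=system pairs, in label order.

P=5:4, Q=16:9, R=5:3

Ratios: P ≈ 1.254; Q ≈ 1.781; R ≈ 1.666.
Targets: 5:3 ≈ 1.667; 16:9 ≈ 1.778; 5:4 ≈ 1.250.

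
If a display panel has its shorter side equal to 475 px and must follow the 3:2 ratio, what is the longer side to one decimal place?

712.5 px

3:2 = 1.50000.
Longer side = 475 × 1.50000 ≈ 712.500 → 712.5 px.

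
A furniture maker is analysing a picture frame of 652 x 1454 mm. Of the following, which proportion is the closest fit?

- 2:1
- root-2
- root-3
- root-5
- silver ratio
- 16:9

root-5

Ratio = 1454 / 652 ≈ 2.230.
Distances: 2:1 2.000 (Δ 0.230); root-2 1.414 (Δ 0.816); root-3 1.732 (Δ 0.498); root-5 2.236 (Δ 0.006); silver ratio 2.414 (Δ 0.184); 16:9 1.778 (Δ 0.452).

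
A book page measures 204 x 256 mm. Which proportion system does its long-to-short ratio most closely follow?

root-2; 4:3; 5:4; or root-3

Ratio = 256 / 204 ≈ 1.255.
Distances: root-2 1.414 (Δ 0.159); 4:3 1.333 (Δ 0.078); 5:4 1.250 (Δ 0.005); root-3 1.732 (Δ 0.477).

5:4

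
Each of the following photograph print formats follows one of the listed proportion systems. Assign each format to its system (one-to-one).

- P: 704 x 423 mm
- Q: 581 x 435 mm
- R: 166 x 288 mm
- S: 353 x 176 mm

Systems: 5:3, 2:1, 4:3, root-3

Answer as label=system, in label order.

Ratios: P ≈ 1.664; Q ≈ 1.336; R ≈ 1.735; S ≈ 2.006.
Targets: 5:3 ≈ 1.667; 2:1 ≈ 2.000; 4:3 ≈ 1.333; root-3 ≈ 1.732.

P=5:3, Q=4:3, R=root-3, S=2:1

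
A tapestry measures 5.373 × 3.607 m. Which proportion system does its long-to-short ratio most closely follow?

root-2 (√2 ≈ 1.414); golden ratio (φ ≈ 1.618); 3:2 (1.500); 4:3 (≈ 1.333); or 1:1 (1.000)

3:2

Ratio = 5.373 / 3.607 ≈ 1.490.
Distances: root-2 1.414 (Δ 0.076); golden ratio 1.618 (Δ 0.128); 3:2 1.500 (Δ 0.010); 4:3 1.333 (Δ 0.157); 1:1 1.000 (Δ 0.490).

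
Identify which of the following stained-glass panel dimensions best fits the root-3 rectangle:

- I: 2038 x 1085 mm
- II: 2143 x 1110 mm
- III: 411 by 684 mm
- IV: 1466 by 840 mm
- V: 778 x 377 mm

IV

Ratios (long/short): I ≈ 1.878; II ≈ 1.931; III ≈ 1.664; IV ≈ 1.745; V ≈ 2.064.
root-3 ≈ 1.732; option IV is nearest (Δ 0.013).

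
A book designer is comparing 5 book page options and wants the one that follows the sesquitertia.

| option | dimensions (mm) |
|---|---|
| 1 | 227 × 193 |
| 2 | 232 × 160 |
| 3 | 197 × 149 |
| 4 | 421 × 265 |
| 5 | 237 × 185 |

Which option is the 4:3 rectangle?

Ratios (long/short): 1 ≈ 1.176; 2 ≈ 1.450; 3 ≈ 1.322; 4 ≈ 1.589; 5 ≈ 1.281.
4:3 ≈ 1.333; option 3 is nearest (Δ 0.011).

3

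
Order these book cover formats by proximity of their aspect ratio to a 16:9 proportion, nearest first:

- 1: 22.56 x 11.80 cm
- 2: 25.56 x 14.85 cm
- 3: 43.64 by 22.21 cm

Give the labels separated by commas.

2, 1, 3

Ratios: 1 = 22.56 / 11.80 ≈ 1.912; 2 = 25.56 / 14.85 ≈ 1.721; 3 = 43.64 / 22.21 ≈ 1.965.
|Δ from 1.778|: 1 0.134; 2 0.057; 3 0.187.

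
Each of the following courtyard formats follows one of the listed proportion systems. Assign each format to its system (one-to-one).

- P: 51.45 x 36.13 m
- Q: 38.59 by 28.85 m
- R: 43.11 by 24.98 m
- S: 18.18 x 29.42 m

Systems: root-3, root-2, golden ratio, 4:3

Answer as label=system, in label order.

P=root-2, Q=4:3, R=root-3, S=golden ratio

Ratios: P ≈ 1.424; Q ≈ 1.338; R ≈ 1.726; S ≈ 1.618.
Targets: root-3 ≈ 1.732; root-2 ≈ 1.414; golden ratio ≈ 1.618; 4:3 ≈ 1.333.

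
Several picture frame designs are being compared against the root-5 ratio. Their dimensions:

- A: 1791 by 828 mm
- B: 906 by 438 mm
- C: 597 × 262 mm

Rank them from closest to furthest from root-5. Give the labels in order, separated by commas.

C, A, B

A: 1791/828 ≈ 2.163 → |2.163 − 2.236| = 0.073
B: 906/438 ≈ 2.068 → |2.068 − 2.236| = 0.168
C: 597/262 ≈ 2.279 → |2.279 − 2.236| = 0.043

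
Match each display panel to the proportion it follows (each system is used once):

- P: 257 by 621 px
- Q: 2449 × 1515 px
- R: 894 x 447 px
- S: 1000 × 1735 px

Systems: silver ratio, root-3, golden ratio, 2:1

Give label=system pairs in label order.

P=silver ratio, Q=golden ratio, R=2:1, S=root-3

Ratios: P ≈ 2.416; Q ≈ 1.617; R ≈ 2.000; S ≈ 1.735.
Targets: silver ratio ≈ 2.414; root-3 ≈ 1.732; golden ratio ≈ 1.618; 2:1 ≈ 2.000.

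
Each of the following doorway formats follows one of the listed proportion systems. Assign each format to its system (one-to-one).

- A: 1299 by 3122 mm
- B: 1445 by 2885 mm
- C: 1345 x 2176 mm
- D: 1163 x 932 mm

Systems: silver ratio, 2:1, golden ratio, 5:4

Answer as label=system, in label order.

A=silver ratio, B=2:1, C=golden ratio, D=5:4

Ratios: A ≈ 2.403; B ≈ 1.997; C ≈ 1.618; D ≈ 1.248.
Targets: silver ratio ≈ 2.414; 2:1 ≈ 2.000; golden ratio ≈ 1.618; 5:4 ≈ 1.250.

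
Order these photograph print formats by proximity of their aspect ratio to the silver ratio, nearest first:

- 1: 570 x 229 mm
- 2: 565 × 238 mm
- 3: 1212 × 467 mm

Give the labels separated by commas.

Ratios: 1 = 570 / 229 ≈ 2.489; 2 = 565 / 238 ≈ 2.374; 3 = 1212 / 467 ≈ 2.595.
|Δ from 2.414|: 1 0.075; 2 0.040; 3 0.181.

2, 1, 3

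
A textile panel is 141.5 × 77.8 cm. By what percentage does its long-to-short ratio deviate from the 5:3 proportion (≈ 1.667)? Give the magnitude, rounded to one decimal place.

9.1%

Ratio = 141.5 / 77.8 ≈ 1.8188.
Ideal 5:3 ≈ 1.6667. |1.8188 − 1.6667| / 1.6667 ≈ 9.13% → 9.1%.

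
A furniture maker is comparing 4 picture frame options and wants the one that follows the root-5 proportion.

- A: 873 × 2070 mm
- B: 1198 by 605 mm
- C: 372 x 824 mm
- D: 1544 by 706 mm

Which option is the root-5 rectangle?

C

Ratios (long/short): A ≈ 2.371; B ≈ 1.980; C ≈ 2.215; D ≈ 2.187.
root-5 ≈ 2.236; option C is nearest (Δ 0.021).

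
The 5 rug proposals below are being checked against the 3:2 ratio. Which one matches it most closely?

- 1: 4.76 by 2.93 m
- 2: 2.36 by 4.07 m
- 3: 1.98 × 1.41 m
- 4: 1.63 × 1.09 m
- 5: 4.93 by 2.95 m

Ratios (long/short): 1 ≈ 1.625; 2 ≈ 1.725; 3 ≈ 1.404; 4 ≈ 1.495; 5 ≈ 1.671.
3:2 ≈ 1.500; option 4 is nearest (Δ 0.005).

4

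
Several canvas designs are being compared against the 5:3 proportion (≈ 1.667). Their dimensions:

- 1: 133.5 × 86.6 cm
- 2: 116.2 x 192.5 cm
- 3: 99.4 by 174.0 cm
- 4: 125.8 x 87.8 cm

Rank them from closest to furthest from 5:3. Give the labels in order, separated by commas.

Ratios: 1 = 133.5 / 86.6 ≈ 1.542; 2 = 192.5 / 116.2 ≈ 1.657; 3 = 174.0 / 99.4 ≈ 1.751; 4 = 125.8 / 87.8 ≈ 1.433.
|Δ from 1.667|: 1 0.125; 2 0.010; 3 0.084; 4 0.234.

2, 3, 1, 4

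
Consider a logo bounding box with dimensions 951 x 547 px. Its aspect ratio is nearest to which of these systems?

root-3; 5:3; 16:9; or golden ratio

root-3

951/547 ≈ 1.739. Nearest candidates are root-3 (1.732, off by 0.007) and 16:9 (1.778, off by 0.039).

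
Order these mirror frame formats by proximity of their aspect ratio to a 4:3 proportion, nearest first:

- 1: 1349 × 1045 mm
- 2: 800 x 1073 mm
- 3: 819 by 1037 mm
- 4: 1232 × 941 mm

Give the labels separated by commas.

2, 4, 1, 3

1: 1349/1045 ≈ 1.291 → |1.291 − 1.333| = 0.042
2: 1073/800 ≈ 1.341 → |1.341 − 1.333| = 0.008
3: 1037/819 ≈ 1.266 → |1.266 − 1.333| = 0.067
4: 1232/941 ≈ 1.309 → |1.309 − 1.333| = 0.024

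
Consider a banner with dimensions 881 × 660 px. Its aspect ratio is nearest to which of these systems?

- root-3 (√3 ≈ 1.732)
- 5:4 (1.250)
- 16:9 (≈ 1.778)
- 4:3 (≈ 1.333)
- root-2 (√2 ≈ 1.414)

881/660 ≈ 1.335. Nearest candidates are 4:3 (1.333, off by 0.002) and root-2 (1.414, off by 0.079).

4:3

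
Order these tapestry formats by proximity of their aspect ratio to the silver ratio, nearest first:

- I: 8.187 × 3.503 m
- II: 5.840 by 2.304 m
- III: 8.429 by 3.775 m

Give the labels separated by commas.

Ratios: I = 8.187 / 3.503 ≈ 2.337; II = 5.840 / 2.304 ≈ 2.535; III = 8.429 / 3.775 ≈ 2.233.
|Δ from 2.414|: I 0.077; II 0.121; III 0.181.

I, II, III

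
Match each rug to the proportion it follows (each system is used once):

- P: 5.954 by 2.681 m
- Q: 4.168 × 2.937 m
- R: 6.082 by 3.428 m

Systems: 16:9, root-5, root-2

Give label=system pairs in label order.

P=root-5, Q=root-2, R=16:9

Ratios: P ≈ 2.221; Q ≈ 1.419; R ≈ 1.774.
Targets: 16:9 ≈ 1.778; root-5 ≈ 2.236; root-2 ≈ 1.414.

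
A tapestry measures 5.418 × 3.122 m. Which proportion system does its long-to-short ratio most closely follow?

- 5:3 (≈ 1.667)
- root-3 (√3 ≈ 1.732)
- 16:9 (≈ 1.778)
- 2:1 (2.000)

5.418/3.122 ≈ 1.735. Nearest candidates are root-3 (1.732, off by 0.003) and 16:9 (1.778, off by 0.043).

root-3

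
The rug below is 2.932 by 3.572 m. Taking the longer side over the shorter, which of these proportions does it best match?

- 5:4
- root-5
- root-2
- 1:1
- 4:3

3.572/2.932 ≈ 1.218. Nearest candidates are 5:4 (1.250, off by 0.032) and 4:3 (1.333, off by 0.115).

5:4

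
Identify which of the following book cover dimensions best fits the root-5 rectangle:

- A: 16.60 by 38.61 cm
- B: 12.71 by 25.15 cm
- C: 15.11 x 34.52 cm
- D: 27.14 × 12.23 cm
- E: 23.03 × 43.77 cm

D

Ratios (long/short): A ≈ 2.326; B ≈ 1.979; C ≈ 2.285; D ≈ 2.219; E ≈ 1.901.
root-5 ≈ 2.236; option D is nearest (Δ 0.017).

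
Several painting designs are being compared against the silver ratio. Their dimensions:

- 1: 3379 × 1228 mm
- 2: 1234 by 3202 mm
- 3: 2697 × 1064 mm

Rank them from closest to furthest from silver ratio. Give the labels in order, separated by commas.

3, 2, 1

1: 3379/1228 ≈ 2.752 → |2.752 − 2.414| = 0.338
2: 3202/1234 ≈ 2.595 → |2.595 − 2.414| = 0.181
3: 2697/1064 ≈ 2.535 → |2.535 − 2.414| = 0.121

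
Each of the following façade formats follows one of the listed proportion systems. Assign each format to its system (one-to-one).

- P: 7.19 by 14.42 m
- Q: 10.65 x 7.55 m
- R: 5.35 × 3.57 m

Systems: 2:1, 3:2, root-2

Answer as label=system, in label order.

P=2:1, Q=root-2, R=3:2

Ratios: P ≈ 2.006; Q ≈ 1.411; R ≈ 1.499.
Targets: 2:1 ≈ 2.000; 3:2 ≈ 1.500; root-2 ≈ 1.414.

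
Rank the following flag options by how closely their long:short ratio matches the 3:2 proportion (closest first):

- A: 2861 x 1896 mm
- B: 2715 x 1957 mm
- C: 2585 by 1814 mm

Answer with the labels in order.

A: 2861/1896 ≈ 1.509 → |1.509 − 1.500| = 0.009
B: 2715/1957 ≈ 1.387 → |1.387 − 1.500| = 0.113
C: 2585/1814 ≈ 1.425 → |1.425 − 1.500| = 0.075

A, C, B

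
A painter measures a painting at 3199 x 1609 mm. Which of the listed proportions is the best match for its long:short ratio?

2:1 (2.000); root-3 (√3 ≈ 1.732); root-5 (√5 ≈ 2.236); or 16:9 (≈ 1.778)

3199/1609 ≈ 1.988. Nearest candidates are 2:1 (2.000, off by 0.012) and 16:9 (1.778, off by 0.210).

2:1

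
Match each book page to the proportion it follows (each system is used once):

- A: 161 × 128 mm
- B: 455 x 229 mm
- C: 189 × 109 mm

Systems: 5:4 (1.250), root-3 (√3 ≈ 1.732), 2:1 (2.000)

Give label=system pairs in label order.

A=5:4, B=2:1, C=root-3

A = 161/128 ≈ 1.258 → 5:4 (1.250)
B = 455/229 ≈ 1.987 → 2:1 (2.000)
C = 189/109 ≈ 1.734 → root-3 (1.732)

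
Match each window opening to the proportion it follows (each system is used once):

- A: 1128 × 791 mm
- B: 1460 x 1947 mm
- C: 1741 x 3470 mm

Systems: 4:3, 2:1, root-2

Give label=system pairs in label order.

A=root-2, B=4:3, C=2:1

A = 1128/791 ≈ 1.426 → root-2 (1.414)
B = 1947/1460 ≈ 1.334 → 4:3 (1.333)
C = 3470/1741 ≈ 1.993 → 2:1 (2.000)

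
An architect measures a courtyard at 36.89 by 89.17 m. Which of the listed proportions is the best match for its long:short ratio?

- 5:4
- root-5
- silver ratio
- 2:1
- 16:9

silver ratio

89.17/36.89 ≈ 2.417. Nearest candidates are silver ratio (2.414, off by 0.003) and root-5 (2.236, off by 0.181).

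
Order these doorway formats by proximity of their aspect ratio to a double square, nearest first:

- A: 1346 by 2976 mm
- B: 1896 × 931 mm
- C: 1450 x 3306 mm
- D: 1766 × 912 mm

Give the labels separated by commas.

A: 2976/1346 ≈ 2.211 → |2.211 − 2.000| = 0.211
B: 1896/931 ≈ 2.037 → |2.037 − 2.000| = 0.037
C: 3306/1450 ≈ 2.280 → |2.280 − 2.000| = 0.280
D: 1766/912 ≈ 1.936 → |1.936 − 2.000| = 0.064

B, D, A, C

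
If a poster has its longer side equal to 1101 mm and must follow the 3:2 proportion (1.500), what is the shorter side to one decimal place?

3:2 = 1.50000.
Shorter side = 1101 ÷ 1.50000 ≈ 734.000 → 734.0 mm.

734.0 mm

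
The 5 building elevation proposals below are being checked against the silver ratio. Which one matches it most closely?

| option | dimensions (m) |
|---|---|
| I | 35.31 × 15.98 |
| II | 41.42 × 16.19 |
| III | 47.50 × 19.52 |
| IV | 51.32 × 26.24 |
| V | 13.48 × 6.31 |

Target silver ratio ≈ 2.414.
I: 2.210 (Δ0.204)  II: 2.558 (Δ0.144)  III: 2.433 (Δ0.019)  IV: 1.956 (Δ0.458)  V: 2.136 (Δ0.278)

III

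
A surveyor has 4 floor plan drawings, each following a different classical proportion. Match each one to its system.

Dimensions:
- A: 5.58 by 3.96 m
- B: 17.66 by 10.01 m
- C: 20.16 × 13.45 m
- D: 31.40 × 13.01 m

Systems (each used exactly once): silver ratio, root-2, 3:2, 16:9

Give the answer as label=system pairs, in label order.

A=root-2, B=16:9, C=3:2, D=silver ratio

Ratios: A ≈ 1.409; B ≈ 1.764; C ≈ 1.499; D ≈ 2.414.
Targets: silver ratio ≈ 2.414; root-2 ≈ 1.414; 3:2 ≈ 1.500; 16:9 ≈ 1.778.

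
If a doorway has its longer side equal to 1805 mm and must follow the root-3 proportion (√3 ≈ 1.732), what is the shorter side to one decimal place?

1042.1 mm

root-3 ≈ 1.73205.
Shorter side = 1805 ÷ 1.73205 ≈ 1042.118 → 1042.1 mm.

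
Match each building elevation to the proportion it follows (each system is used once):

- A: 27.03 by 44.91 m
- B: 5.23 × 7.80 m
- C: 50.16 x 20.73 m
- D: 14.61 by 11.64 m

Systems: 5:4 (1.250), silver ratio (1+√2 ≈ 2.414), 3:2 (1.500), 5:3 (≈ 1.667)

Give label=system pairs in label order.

A=5:3, B=3:2, C=silver ratio, D=5:4

Ratios: A ≈ 1.661; B ≈ 1.491; C ≈ 2.420; D ≈ 1.255.
Targets: 5:4 ≈ 1.250; silver ratio ≈ 2.414; 3:2 ≈ 1.500; 5:3 ≈ 1.667.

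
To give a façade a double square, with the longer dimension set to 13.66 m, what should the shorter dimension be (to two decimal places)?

2:1 = 2.00000.
Shorter side = 13.66 ÷ 2.00000 ≈ 6.8300 → 6.83 m.

6.83 m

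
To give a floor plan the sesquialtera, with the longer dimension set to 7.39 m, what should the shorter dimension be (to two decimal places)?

3:2 = 1.50000.
Shorter side = 7.39 ÷ 1.50000 ≈ 4.9267 → 4.93 m.

4.93 m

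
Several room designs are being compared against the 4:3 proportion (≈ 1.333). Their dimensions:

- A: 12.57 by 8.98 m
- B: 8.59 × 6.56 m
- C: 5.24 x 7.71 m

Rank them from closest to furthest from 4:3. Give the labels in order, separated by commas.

B, A, C

A: 12.57/8.98 ≈ 1.400 → |1.400 − 1.333| = 0.067
B: 8.59/6.56 ≈ 1.309 → |1.309 − 1.333| = 0.024
C: 7.71/5.24 ≈ 1.471 → |1.471 − 1.333| = 0.138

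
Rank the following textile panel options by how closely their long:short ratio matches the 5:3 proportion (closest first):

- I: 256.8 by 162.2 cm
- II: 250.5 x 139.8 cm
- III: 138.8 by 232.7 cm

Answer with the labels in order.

III, I, II

Ratios: I = 256.8 / 162.2 ≈ 1.583; II = 250.5 / 139.8 ≈ 1.792; III = 232.7 / 138.8 ≈ 1.677.
|Δ from 1.667|: I 0.084; II 0.125; III 0.010.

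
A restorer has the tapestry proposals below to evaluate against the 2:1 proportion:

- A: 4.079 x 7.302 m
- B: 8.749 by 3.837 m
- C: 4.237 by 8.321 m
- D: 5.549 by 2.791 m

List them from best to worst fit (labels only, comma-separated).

D, C, A, B

A: 7.302/4.079 ≈ 1.790 → |1.790 − 2.000| = 0.210
B: 8.749/3.837 ≈ 2.280 → |2.280 − 2.000| = 0.280
C: 8.321/4.237 ≈ 1.964 → |1.964 − 2.000| = 0.036
D: 5.549/2.791 ≈ 1.988 → |1.988 − 2.000| = 0.012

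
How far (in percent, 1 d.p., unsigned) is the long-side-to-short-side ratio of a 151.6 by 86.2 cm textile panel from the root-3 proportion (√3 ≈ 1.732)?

1.5%

Ratio = 151.6 / 86.2 ≈ 1.7587.
Ideal root-3 ≈ 1.7321. |1.7587 − 1.7321| / 1.7321 ≈ 1.54% → 1.5%.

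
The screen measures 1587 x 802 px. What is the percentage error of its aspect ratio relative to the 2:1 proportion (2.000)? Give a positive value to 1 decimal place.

Ratio = 1587 / 802 ≈ 1.9788.
Ideal 2:1 = 2.0000. |1.9788 − 2.0000| / 2.0000 ≈ 1.06% → 1.1%.

1.1%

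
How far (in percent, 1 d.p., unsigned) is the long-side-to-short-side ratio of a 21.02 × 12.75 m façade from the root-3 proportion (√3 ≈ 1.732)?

4.8%

Ratio = 21.02 / 12.75 ≈ 1.6486.
Ideal root-3 ≈ 1.7321. |1.6486 − 1.7321| / 1.7321 ≈ 4.82% → 4.8%.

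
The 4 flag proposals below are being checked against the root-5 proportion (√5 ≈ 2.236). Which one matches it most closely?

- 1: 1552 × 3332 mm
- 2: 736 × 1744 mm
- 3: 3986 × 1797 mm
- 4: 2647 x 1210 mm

Ratios (long/short): 1 ≈ 2.147; 2 ≈ 2.370; 3 ≈ 2.218; 4 ≈ 2.188.
root-5 ≈ 2.236; option 3 is nearest (Δ 0.018).

3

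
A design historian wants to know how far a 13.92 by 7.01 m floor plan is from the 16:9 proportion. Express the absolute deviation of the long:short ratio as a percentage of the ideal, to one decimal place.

11.7%

Ratio = 13.92 / 7.01 ≈ 1.9857.
Ideal 16:9 ≈ 1.7778. |1.9857 − 1.7778| / 1.7778 ≈ 11.69% → 11.7%.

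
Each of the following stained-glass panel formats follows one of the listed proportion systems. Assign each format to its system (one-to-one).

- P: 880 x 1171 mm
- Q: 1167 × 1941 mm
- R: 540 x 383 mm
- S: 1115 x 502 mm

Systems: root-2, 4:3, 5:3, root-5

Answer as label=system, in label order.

P = 1171/880 ≈ 1.331 → 4:3 (1.333)
Q = 1941/1167 ≈ 1.663 → 5:3 (1.667)
R = 540/383 ≈ 1.410 → root-2 (1.414)
S = 1115/502 ≈ 2.221 → root-5 (2.236)

P=4:3, Q=5:3, R=root-2, S=root-5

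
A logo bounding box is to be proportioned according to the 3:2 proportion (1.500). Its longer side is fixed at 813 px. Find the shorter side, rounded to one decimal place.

542.0 px

3:2 = 1.50000.
Shorter side = 813 ÷ 1.50000 ≈ 542.000 → 542.0 px.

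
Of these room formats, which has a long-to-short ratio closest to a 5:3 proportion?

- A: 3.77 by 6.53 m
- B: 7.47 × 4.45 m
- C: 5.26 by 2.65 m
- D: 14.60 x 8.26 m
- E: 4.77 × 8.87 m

B

Ratios (long/short): A ≈ 1.732; B ≈ 1.679; C ≈ 1.985; D ≈ 1.768; E ≈ 1.860.
5:3 ≈ 1.667; option B is nearest (Δ 0.012).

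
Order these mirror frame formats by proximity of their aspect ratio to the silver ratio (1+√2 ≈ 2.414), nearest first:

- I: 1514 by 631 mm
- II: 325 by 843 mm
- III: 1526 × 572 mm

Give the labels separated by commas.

Ratios: I = 1514 / 631 ≈ 2.399; II = 843 / 325 ≈ 2.594; III = 1526 / 572 ≈ 2.668.
|Δ from 2.414|: I 0.015; II 0.180; III 0.254.

I, II, III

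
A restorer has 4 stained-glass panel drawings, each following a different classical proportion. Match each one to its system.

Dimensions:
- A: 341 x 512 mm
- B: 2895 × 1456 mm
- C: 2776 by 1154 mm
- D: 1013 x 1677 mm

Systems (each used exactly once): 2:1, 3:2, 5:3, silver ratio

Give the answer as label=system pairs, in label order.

A=3:2, B=2:1, C=silver ratio, D=5:3

Ratios: A ≈ 1.501; B ≈ 1.988; C ≈ 2.406; D ≈ 1.655.
Targets: 2:1 ≈ 2.000; 3:2 ≈ 1.500; 5:3 ≈ 1.667; silver ratio ≈ 2.414.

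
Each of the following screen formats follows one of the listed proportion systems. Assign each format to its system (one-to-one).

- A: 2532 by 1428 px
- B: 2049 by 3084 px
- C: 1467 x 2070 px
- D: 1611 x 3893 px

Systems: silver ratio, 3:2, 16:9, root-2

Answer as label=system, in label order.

A=16:9, B=3:2, C=root-2, D=silver ratio

A = 2532/1428 ≈ 1.773 → 16:9 (1.778)
B = 3084/2049 ≈ 1.505 → 3:2 (1.500)
C = 2070/1467 ≈ 1.411 → root-2 (1.414)
D = 3893/1611 ≈ 2.417 → silver ratio (2.414)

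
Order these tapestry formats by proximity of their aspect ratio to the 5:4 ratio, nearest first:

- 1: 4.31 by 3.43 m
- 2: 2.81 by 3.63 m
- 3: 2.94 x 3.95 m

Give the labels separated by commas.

1, 2, 3

1: 4.31/3.43 ≈ 1.257 → |1.257 − 1.250| = 0.007
2: 3.63/2.81 ≈ 1.292 → |1.292 − 1.250| = 0.042
3: 3.95/2.94 ≈ 1.344 → |1.344 − 1.250| = 0.094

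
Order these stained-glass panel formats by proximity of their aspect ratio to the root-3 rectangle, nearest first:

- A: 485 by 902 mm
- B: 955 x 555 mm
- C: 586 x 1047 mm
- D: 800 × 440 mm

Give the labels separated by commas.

B, C, D, A

A: 902/485 ≈ 1.860 → |1.860 − 1.732| = 0.128
B: 955/555 ≈ 1.721 → |1.721 − 1.732| = 0.011
C: 1047/586 ≈ 1.787 → |1.787 − 1.732| = 0.055
D: 800/440 ≈ 1.818 → |1.818 − 1.732| = 0.086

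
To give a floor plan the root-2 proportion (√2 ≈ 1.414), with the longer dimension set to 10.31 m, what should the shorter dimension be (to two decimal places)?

root-2 ≈ 1.41421.
Shorter side = 10.31 ÷ 1.41421 ≈ 7.2903 → 7.29 m.

7.29 m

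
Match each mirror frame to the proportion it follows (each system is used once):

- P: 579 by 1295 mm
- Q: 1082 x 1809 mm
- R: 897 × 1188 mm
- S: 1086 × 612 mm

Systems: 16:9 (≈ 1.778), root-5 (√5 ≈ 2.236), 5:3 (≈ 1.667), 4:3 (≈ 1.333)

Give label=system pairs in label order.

P = 1295/579 ≈ 2.237 → root-5 (2.236)
Q = 1809/1082 ≈ 1.672 → 5:3 (1.667)
R = 1188/897 ≈ 1.324 → 4:3 (1.333)
S = 1086/612 ≈ 1.775 → 16:9 (1.778)

P=root-5, Q=5:3, R=4:3, S=16:9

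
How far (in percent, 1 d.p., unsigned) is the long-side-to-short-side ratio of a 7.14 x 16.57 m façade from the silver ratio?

3.9%

Ratio = 16.57 / 7.14 ≈ 2.3207.
Ideal silver ratio ≈ 2.4142. |2.3207 − 2.4142| / 2.4142 ≈ 3.87% → 3.9%.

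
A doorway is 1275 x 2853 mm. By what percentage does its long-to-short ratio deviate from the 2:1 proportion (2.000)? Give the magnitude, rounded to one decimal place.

11.9%

Ratio = 2853 / 1275 ≈ 2.2376.
Ideal 2:1 = 2.0000. |2.2376 − 2.0000| / 2.0000 ≈ 11.88% → 11.9%.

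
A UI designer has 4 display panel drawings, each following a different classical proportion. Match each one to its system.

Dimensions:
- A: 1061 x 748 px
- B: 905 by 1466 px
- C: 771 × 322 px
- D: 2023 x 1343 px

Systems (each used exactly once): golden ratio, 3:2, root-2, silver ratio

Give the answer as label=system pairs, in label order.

Ratios: A ≈ 1.418; B ≈ 1.620; C ≈ 2.394; D ≈ 1.506.
Targets: golden ratio ≈ 1.618; 3:2 ≈ 1.500; root-2 ≈ 1.414; silver ratio ≈ 2.414.

A=root-2, B=golden ratio, C=silver ratio, D=3:2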